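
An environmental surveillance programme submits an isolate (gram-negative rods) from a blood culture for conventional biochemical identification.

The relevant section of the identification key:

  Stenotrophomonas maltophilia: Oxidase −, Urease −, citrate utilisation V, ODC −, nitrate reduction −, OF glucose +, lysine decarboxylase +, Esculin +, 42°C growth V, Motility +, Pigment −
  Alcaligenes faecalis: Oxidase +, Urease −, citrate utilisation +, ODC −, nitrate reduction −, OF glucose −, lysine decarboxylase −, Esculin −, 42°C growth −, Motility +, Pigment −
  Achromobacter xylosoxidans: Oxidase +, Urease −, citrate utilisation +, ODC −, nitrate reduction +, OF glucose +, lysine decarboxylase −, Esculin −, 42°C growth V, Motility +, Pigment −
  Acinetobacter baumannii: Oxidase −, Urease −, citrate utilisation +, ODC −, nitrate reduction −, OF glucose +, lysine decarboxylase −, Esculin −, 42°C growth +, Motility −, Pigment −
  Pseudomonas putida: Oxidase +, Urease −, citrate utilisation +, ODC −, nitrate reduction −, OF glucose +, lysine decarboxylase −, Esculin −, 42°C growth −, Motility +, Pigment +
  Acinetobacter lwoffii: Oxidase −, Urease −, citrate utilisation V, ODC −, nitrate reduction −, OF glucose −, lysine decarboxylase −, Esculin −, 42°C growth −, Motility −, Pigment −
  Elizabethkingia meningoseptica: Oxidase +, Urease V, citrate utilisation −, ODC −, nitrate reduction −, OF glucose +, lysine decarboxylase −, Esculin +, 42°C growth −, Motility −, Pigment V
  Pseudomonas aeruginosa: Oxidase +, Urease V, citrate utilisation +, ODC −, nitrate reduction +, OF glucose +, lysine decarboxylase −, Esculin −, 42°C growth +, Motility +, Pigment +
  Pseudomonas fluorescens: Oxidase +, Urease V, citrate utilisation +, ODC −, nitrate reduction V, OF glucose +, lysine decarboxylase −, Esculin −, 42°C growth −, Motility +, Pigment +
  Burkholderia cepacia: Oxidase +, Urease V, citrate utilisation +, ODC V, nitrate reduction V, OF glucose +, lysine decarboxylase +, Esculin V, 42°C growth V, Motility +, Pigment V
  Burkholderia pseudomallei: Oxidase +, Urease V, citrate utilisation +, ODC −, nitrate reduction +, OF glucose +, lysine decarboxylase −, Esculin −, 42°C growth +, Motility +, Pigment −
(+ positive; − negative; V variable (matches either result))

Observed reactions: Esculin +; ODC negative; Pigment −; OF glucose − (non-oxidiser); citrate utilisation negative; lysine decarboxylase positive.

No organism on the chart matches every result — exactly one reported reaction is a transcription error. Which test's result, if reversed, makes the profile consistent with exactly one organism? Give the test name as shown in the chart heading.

As reported, no row in the chart matches all 6 reactions.
Reversing ODC → still no organism matches.
Reversing citrate utilisation → still no organism matches.
Reversing OF glucose (to +) → unique match: Stenotrophomonas maltophilia.
Reversing Pigment → still no organism matches.
Reversing lysine decarboxylase → still no organism matches.
Reversing Esculin → still no organism matches.

OF glucose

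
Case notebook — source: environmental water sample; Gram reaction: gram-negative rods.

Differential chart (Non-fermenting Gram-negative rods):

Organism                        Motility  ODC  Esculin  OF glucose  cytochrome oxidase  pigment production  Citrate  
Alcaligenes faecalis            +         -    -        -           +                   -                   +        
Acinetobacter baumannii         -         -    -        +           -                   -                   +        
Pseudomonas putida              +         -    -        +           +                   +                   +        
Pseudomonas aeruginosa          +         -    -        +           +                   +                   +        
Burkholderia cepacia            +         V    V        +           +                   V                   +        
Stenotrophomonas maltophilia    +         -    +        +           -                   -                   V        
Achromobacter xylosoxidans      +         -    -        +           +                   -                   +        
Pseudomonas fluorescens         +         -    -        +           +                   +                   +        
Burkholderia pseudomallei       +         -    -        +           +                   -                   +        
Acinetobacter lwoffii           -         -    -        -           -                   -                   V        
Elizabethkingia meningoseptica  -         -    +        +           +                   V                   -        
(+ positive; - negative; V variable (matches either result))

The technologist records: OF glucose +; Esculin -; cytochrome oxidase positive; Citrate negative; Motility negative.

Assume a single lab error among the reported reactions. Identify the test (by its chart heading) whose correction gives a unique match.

Esculin

As reported, no row in the chart matches all 5 reactions.
Reversing cytochrome oxidase → still no organism matches.
Reversing OF glucose → still no organism matches.
Reversing Esculin (to +) → unique match: Elizabethkingia meningoseptica.
Reversing Citrate → still no organism matches.
Reversing Motility → still no organism matches.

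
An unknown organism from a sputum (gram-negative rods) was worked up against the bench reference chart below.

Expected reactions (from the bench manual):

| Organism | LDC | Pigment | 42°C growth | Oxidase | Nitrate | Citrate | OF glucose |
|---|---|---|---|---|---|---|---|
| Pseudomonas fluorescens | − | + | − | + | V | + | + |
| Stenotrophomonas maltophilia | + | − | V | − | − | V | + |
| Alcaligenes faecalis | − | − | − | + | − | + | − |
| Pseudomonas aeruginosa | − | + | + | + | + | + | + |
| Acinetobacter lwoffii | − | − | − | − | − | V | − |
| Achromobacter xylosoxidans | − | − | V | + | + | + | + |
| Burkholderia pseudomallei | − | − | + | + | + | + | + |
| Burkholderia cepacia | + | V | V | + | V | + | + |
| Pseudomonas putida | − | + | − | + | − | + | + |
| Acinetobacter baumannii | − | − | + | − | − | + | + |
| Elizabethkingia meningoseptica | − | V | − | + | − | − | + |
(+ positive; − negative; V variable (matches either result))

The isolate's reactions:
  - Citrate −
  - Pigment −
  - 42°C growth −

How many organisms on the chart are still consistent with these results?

42°C growth −: excludes Pseudomonas aeruginosa, Burkholderia pseudomallei, Acinetobacter baumannii — 8 left.
Citrate −: excludes 5 organisms — 3 left.
Pigment −: all 3 remaining candidates are consistent.
Still consistent: Acinetobacter lwoffii, Elizabethkingia meningoseptica, Stenotrophomonas maltophilia.

3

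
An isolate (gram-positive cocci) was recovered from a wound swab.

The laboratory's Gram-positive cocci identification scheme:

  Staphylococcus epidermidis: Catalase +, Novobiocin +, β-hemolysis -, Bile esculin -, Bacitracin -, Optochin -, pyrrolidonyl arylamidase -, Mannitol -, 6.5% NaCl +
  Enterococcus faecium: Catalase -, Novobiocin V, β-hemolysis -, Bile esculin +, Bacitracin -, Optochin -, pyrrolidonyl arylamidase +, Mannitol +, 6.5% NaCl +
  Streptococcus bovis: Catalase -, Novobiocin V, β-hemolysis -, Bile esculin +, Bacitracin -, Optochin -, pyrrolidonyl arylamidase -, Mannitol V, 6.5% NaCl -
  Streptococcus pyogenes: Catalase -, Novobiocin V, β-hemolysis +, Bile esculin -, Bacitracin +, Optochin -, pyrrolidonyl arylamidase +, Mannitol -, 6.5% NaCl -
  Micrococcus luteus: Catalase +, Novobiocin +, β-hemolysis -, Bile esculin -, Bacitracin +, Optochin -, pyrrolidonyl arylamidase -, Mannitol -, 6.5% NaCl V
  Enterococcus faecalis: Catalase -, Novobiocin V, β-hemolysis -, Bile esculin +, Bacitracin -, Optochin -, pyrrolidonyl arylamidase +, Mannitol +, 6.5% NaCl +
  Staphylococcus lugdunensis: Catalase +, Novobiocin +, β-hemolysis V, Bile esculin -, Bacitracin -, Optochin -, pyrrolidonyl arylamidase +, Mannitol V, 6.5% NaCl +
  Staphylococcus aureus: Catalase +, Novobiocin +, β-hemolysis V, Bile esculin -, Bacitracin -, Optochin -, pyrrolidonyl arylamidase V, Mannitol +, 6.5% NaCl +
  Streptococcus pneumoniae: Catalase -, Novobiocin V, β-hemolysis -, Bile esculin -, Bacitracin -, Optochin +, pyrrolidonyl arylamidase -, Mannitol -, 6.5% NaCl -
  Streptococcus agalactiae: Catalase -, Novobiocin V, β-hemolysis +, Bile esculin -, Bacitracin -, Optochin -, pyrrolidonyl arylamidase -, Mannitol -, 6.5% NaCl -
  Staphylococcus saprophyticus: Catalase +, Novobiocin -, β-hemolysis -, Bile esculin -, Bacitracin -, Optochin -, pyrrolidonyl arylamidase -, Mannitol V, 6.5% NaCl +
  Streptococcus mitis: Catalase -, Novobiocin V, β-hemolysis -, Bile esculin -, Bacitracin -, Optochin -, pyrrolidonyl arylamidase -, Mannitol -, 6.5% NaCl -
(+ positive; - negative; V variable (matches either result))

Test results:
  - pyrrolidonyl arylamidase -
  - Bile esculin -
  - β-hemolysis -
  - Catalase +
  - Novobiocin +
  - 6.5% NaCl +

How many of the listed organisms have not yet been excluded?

3

pyrrolidonyl arylamidase -: excludes Enterococcus faecium, Streptococcus pyogenes, Enterococcus faecalis, Staphylococcus lugdunensis — 8 left.
Catalase +: excludes Streptococcus bovis, Streptococcus pneumoniae, Streptococcus agalactiae, Streptococcus mitis — 4 left.
Bile esculin -: all 4 remaining candidates are consistent.
6.5% NaCl +: all 4 remaining candidates are consistent.
β-hemolysis -: all 4 remaining candidates are consistent.
Novobiocin +: excludes Staphylococcus saprophyticus — 3 left.
Still consistent: Micrococcus luteus, Staphylococcus aureus, Staphylococcus epidermidis.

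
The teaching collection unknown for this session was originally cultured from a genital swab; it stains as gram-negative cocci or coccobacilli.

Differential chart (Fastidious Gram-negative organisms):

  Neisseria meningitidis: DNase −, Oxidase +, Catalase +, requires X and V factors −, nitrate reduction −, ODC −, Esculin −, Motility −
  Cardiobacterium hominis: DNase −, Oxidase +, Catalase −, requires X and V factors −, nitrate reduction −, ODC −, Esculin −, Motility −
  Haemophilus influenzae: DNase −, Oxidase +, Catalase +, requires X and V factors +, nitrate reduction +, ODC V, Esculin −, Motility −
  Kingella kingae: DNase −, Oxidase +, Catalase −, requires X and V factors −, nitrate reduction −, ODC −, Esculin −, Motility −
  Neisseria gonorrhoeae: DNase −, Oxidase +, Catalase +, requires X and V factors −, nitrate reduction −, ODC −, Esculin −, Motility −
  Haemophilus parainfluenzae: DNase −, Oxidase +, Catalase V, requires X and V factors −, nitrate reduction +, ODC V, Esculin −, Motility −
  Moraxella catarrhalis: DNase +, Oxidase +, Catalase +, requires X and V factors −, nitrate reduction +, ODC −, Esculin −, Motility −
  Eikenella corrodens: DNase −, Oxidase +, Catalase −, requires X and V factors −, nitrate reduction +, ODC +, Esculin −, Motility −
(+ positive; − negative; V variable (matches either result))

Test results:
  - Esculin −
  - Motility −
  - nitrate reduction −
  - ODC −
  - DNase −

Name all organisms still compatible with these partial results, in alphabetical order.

Cardiobacterium hominis, Kingella kingae, Neisseria gonorrhoeae, Neisseria meningitidis

Motility −: all 8 remaining candidates are consistent.
DNase −: excludes Moraxella catarrhalis — 7 left.
Esculin −: all 7 remaining candidates are consistent.
ODC −: excludes Eikenella corrodens — 6 left.
nitrate reduction −: excludes Haemophilus influenzae, Haemophilus parainfluenzae — 4 left.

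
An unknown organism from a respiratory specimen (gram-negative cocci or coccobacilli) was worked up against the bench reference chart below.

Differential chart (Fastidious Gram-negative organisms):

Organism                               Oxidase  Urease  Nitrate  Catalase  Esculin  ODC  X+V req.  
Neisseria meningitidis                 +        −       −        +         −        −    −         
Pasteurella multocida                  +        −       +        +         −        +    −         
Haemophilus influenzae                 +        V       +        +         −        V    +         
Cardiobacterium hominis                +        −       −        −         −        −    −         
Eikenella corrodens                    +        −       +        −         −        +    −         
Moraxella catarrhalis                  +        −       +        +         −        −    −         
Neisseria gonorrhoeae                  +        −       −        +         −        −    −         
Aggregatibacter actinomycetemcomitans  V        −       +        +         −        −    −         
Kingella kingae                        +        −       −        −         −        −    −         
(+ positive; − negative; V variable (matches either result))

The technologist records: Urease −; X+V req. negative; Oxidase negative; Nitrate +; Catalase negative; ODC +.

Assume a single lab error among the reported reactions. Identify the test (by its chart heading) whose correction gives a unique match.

As reported, no row in the chart matches all 6 reactions.
Reversing X+V req. → still no organism matches.
Reversing Nitrate → still no organism matches.
Reversing ODC → still no organism matches.
Reversing Urease → still no organism matches.
Reversing Oxidase (to +) → unique match: Eikenella corrodens.
Reversing Catalase → still no organism matches.

Oxidase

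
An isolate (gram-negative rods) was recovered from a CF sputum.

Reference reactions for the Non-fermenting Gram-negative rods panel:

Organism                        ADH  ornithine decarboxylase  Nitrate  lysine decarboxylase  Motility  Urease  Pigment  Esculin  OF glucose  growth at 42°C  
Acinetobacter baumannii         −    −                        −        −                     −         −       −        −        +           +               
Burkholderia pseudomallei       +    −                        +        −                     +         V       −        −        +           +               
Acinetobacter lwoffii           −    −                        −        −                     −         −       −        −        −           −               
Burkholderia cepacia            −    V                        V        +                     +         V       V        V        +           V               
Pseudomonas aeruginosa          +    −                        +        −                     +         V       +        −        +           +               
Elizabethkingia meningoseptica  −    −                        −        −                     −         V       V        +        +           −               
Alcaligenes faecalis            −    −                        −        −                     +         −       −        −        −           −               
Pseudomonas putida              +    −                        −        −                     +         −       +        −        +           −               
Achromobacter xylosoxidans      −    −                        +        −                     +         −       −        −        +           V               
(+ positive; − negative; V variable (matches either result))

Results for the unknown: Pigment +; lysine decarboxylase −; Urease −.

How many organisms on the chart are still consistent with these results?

3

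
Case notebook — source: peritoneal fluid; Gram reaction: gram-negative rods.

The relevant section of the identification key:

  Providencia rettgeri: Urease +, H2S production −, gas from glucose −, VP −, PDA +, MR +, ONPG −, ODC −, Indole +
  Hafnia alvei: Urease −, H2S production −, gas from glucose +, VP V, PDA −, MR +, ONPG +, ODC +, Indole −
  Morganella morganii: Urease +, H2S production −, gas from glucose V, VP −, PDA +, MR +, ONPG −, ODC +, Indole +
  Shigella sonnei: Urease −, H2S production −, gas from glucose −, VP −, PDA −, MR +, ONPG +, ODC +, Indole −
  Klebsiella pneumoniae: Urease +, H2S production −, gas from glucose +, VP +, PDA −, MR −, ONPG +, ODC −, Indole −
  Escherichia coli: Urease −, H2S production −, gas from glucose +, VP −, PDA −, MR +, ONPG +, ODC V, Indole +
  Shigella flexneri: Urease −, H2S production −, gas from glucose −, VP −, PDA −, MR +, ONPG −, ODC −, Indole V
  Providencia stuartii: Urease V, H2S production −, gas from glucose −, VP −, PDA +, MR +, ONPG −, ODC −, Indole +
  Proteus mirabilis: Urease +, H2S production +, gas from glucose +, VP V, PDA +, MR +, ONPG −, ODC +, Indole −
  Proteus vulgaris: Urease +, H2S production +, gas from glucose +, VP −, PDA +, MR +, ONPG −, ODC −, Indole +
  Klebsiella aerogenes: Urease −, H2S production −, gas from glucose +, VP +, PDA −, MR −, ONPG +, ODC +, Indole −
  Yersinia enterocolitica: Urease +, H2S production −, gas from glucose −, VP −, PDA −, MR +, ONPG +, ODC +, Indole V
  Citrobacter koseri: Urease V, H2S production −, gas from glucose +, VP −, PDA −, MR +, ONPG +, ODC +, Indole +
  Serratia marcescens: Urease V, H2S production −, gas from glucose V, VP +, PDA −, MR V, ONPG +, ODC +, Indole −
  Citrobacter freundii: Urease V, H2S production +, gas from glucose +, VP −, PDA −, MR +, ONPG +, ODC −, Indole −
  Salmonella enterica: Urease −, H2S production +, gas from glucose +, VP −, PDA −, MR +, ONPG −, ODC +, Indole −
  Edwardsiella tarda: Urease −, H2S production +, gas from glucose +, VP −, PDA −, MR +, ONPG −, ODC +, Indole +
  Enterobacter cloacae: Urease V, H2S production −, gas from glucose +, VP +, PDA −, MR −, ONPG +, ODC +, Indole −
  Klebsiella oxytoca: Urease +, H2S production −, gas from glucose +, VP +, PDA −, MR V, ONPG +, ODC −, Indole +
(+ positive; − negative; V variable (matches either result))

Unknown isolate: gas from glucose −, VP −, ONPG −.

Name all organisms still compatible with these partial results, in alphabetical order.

Morganella morganii, Providencia rettgeri, Providencia stuartii, Shigella flexneri

gas from glucose −: excludes 12 organisms — 7 left.
VP −: excludes Serratia marcescens — 6 left.
ONPG −: excludes Shigella sonnei, Yersinia enterocolitica — 4 left.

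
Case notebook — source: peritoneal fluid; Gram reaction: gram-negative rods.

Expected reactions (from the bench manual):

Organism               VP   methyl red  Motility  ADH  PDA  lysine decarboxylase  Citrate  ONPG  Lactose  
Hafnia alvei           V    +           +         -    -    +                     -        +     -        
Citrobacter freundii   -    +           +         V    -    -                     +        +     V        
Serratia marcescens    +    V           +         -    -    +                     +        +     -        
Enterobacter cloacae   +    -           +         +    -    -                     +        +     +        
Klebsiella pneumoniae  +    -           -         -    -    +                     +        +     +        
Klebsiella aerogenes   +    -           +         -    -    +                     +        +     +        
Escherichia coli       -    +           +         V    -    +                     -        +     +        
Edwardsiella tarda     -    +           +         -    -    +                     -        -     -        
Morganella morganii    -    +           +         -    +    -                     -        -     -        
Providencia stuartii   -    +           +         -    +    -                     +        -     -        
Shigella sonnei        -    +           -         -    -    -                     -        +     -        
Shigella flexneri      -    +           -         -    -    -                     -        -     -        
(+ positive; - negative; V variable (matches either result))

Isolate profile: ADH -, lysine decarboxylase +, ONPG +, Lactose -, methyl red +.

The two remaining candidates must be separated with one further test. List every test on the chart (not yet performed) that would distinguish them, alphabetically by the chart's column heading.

Citrate

Lactose -: excludes Enterobacter cloacae, Klebsiella pneumoniae, Klebsiella aerogenes, Escherichia coli — 8 left.
methyl red +: all 8 remaining candidates are consistent.
ONPG +: excludes Edwardsiella tarda, Morganella morganii, Providencia stuartii, Shigella flexneri — 4 left.
ADH -: all 4 remaining candidates are consistent.
lysine decarboxylase +: excludes Citrobacter freundii, Shigella sonnei — 2 left.
Two candidates remain: Hafnia alvei and Serratia marcescens.
  VP: V vs + — variable for at least one, does not separate.
  Motility: + vs + — same for both, does not separate.
  PDA: - vs - — same for both, does not separate.
  Citrate: Hafnia alvei -, Serratia marcescens + — discriminates.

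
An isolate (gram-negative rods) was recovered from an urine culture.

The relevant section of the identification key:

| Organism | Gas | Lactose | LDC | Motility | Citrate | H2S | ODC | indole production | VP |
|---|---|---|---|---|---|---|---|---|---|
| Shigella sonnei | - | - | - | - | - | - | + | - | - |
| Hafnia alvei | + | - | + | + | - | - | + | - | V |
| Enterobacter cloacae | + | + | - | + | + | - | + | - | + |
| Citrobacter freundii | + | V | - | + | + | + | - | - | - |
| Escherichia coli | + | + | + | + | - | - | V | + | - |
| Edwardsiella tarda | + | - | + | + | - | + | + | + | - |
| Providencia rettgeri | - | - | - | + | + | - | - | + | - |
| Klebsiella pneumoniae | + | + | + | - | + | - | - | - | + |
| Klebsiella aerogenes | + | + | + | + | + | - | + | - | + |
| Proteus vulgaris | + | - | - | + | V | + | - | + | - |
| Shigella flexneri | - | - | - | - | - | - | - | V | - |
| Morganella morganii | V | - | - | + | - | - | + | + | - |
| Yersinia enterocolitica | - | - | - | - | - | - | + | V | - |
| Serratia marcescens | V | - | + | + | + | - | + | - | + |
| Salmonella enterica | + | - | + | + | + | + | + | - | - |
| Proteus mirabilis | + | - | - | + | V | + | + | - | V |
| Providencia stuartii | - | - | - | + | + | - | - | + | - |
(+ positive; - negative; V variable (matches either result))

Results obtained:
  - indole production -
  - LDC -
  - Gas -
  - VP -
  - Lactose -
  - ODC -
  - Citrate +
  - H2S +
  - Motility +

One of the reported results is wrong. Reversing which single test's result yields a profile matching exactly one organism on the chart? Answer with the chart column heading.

As reported, no row in the chart matches all 9 reactions.
Reversing ODC → still no organism matches.
Reversing indole production → still no organism matches.
Reversing VP → still no organism matches.
Reversing LDC → still no organism matches.
Reversing H2S → still no organism matches.
Reversing Lactose → still no organism matches.
Reversing Citrate → still no organism matches.
Reversing Gas (to +) → unique match: Citrobacter freundii.
Reversing Motility → still no organism matches.

Gas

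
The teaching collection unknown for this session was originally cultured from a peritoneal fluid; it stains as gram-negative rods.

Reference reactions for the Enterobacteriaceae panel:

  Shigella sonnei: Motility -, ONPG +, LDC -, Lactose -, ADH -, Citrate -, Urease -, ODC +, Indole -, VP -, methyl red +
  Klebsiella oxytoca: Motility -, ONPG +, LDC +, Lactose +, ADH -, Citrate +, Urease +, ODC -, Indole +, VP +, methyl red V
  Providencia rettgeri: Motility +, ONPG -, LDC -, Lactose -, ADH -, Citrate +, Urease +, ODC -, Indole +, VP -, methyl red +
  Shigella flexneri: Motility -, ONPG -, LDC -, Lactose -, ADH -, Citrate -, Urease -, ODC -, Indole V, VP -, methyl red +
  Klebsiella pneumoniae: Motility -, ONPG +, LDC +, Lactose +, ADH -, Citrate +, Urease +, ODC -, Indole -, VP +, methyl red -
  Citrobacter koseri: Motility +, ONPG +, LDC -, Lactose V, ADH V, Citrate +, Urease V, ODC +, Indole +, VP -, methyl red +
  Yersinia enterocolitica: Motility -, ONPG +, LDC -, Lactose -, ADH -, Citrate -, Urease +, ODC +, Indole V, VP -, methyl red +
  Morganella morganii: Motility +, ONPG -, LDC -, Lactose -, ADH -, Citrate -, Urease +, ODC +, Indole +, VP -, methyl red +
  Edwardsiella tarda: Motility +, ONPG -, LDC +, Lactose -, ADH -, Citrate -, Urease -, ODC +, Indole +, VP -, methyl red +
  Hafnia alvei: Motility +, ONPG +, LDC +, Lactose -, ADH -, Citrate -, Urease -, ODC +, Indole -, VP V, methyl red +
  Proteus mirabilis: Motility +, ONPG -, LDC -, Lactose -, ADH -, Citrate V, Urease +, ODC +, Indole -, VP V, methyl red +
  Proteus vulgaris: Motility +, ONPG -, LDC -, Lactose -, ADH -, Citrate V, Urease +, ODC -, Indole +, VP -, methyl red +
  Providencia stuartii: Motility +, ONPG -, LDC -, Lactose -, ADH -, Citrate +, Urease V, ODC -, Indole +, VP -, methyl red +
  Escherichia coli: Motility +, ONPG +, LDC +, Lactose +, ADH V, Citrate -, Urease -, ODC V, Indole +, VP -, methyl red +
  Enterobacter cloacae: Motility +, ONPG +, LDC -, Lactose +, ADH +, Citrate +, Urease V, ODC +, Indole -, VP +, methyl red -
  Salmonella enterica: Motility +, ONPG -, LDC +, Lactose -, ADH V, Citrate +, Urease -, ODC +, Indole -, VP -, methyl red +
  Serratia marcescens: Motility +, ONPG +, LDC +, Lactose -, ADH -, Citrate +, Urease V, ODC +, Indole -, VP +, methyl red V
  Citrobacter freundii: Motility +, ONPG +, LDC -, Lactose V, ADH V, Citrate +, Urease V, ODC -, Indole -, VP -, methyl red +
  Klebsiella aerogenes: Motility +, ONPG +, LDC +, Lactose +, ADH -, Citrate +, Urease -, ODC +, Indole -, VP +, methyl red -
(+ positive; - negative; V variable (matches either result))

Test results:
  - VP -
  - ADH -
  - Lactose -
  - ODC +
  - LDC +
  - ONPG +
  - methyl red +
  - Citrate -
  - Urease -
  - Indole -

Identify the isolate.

Hafnia alvei

methyl red +: excludes Klebsiella pneumoniae, Enterobacter cloacae, Klebsiella aerogenes — 16 left.
Urease -: excludes 6 organisms — 10 left.
ADH -: all 10 remaining candidates are consistent.
Indole -: excludes Citrobacter koseri, Edwardsiella tarda, Providencia stuartii, Escherichia coli — 6 left.
Lactose -: all 6 remaining candidates are consistent.
ODC +: excludes Shigella flexneri, Citrobacter freundii — 4 left.
LDC +: excludes Shigella sonnei — 3 left.
VP -: excludes Serratia marcescens — 2 left.
ONPG +: excludes Salmonella enterica — 1 left.
Citrate -: the one remaining candidate is consistent.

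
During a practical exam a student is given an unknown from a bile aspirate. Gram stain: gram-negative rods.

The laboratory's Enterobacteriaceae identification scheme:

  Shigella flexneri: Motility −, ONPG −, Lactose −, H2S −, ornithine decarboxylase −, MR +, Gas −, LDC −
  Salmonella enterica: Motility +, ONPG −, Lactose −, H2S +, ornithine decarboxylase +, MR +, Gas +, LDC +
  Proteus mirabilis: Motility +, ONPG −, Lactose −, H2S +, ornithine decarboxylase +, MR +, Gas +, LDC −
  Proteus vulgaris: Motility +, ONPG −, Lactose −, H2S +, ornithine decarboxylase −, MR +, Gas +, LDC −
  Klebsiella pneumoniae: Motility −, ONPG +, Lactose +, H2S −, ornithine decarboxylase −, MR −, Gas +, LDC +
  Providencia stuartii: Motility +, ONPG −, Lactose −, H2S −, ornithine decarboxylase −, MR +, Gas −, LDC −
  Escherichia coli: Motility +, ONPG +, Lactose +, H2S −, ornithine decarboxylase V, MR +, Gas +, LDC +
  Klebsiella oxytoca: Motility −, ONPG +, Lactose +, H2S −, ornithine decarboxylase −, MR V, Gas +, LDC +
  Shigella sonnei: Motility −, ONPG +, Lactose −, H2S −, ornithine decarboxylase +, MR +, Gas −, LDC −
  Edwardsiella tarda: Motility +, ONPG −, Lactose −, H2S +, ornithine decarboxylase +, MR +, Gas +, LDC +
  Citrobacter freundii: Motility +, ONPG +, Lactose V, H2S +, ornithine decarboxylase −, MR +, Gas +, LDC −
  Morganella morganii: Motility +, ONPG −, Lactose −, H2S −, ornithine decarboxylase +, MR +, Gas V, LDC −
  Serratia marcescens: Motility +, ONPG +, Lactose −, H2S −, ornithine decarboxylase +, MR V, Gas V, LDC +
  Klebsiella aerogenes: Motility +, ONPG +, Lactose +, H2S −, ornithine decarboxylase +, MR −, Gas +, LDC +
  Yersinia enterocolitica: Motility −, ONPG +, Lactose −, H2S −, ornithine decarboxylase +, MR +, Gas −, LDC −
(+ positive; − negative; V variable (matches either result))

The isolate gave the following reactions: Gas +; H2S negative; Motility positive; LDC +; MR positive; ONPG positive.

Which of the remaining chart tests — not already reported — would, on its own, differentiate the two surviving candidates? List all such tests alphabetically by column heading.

Lactose

ONPG +: excludes 7 organisms — 8 left.
LDC +: excludes Shigella sonnei, Citrobacter freundii, Yersinia enterocolitica — 5 left.
Motility +: excludes Klebsiella pneumoniae, Klebsiella oxytoca — 3 left.
Gas +: all 3 remaining candidates are consistent.
H2S −: all 3 remaining candidates are consistent.
MR +: excludes Klebsiella aerogenes — 2 left.
Two candidates remain: Escherichia coli and Serratia marcescens.
  Lactose: Escherichia coli +, Serratia marcescens − — discriminates.
  ornithine decarboxylase: V vs + — variable for at least one, does not separate.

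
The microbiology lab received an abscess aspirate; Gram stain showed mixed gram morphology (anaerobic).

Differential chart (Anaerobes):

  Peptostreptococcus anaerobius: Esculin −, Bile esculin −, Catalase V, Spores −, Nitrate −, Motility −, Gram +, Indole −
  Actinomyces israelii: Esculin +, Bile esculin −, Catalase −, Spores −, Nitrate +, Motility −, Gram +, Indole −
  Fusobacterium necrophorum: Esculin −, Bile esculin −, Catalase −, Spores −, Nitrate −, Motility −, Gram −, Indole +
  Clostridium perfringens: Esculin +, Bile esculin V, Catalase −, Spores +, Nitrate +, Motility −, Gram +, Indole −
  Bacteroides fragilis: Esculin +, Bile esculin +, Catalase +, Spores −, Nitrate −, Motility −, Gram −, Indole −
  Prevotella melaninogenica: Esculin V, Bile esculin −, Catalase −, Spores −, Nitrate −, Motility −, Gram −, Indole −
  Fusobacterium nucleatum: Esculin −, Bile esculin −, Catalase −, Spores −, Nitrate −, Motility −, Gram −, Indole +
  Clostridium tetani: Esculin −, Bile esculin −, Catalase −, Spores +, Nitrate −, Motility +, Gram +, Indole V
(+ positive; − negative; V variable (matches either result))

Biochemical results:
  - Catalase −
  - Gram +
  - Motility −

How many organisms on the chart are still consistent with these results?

Catalase −: excludes Bacteroides fragilis — 7 left.
Gram +: excludes Fusobacterium necrophorum, Prevotella melaninogenica, Fusobacterium nucleatum — 4 left.
Motility −: excludes Clostridium tetani — 3 left.
Still consistent: Actinomyces israelii, Clostridium perfringens, Peptostreptococcus anaerobius.

3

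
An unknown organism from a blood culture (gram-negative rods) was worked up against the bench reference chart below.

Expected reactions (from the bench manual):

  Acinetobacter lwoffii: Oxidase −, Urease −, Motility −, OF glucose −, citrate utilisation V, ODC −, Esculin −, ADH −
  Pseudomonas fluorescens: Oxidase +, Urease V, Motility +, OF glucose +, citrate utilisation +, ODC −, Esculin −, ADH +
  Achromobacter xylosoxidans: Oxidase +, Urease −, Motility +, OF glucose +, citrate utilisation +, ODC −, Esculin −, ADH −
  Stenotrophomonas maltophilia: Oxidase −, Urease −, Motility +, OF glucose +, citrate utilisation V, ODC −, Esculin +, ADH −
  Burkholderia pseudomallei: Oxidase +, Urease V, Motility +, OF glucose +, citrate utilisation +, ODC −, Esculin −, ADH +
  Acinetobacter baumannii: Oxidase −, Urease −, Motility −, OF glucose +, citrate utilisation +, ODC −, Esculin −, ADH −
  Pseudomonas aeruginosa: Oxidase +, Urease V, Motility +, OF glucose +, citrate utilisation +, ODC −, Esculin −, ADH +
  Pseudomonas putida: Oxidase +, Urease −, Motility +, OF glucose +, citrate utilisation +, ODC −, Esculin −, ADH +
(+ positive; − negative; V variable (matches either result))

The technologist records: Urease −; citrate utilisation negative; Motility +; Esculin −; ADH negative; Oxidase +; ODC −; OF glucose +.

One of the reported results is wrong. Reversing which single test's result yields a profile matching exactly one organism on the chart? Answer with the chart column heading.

citrate utilisation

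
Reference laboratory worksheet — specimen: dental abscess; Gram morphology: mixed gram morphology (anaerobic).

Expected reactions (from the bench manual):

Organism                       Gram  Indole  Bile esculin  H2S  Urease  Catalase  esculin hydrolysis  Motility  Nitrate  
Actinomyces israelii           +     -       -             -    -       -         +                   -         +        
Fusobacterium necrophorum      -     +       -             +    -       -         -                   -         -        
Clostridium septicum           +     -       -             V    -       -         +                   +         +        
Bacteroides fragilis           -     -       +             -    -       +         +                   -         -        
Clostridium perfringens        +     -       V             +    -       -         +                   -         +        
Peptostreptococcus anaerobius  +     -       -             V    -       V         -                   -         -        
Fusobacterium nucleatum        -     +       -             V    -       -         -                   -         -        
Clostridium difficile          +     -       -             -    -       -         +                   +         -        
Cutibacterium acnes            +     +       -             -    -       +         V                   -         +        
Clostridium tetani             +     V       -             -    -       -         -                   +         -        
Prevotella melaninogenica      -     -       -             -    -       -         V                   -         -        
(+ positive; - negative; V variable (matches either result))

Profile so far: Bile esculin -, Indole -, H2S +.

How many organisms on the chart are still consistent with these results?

3

Bile esculin -: excludes Bacteroides fragilis — 10 left.
H2S +: excludes 5 organisms — 5 left.
Indole -: excludes Fusobacterium necrophorum, Fusobacterium nucleatum — 3 left.
Still consistent: Clostridium perfringens, Clostridium septicum, Peptostreptococcus anaerobius.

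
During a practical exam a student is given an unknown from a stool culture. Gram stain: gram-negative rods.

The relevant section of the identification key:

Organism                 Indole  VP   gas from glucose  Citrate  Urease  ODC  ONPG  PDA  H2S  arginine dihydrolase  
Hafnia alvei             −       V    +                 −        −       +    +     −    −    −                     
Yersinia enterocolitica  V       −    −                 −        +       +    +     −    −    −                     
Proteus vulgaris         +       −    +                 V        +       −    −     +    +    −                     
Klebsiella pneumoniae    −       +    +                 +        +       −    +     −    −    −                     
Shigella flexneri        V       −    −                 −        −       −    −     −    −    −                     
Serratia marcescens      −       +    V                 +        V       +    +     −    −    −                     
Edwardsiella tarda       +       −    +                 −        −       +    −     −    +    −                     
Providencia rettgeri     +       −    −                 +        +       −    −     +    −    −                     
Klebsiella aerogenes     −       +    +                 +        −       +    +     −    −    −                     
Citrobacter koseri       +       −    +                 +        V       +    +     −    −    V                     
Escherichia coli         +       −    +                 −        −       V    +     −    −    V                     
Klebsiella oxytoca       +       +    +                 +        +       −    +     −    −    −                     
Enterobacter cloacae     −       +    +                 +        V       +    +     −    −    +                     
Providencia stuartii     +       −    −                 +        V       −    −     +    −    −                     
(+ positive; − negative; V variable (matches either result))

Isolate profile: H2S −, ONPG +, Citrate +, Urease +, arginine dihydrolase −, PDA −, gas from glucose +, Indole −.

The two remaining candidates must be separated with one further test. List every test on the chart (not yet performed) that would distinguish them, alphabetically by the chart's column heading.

H2S −: excludes Proteus vulgaris, Edwardsiella tarda — 12 left.
PDA −: excludes Providencia rettgeri, Providencia stuartii — 10 left.
Urease +: excludes Hafnia alvei, Shigella flexneri, Klebsiella aerogenes, Escherichia coli — 6 left.
ONPG +: all 6 remaining candidates are consistent.
gas from glucose +: excludes Yersinia enterocolitica — 5 left.
Indole −: excludes Citrobacter koseri, Klebsiella oxytoca — 3 left.
Citrate +: all 3 remaining candidates are consistent.
arginine dihydrolase −: excludes Enterobacter cloacae — 2 left.
Two candidates remain: Klebsiella pneumoniae and Serratia marcescens.
  VP: + vs + — same for both, does not separate.
  ODC: Klebsiella pneumoniae −, Serratia marcescens + — discriminates.

ODC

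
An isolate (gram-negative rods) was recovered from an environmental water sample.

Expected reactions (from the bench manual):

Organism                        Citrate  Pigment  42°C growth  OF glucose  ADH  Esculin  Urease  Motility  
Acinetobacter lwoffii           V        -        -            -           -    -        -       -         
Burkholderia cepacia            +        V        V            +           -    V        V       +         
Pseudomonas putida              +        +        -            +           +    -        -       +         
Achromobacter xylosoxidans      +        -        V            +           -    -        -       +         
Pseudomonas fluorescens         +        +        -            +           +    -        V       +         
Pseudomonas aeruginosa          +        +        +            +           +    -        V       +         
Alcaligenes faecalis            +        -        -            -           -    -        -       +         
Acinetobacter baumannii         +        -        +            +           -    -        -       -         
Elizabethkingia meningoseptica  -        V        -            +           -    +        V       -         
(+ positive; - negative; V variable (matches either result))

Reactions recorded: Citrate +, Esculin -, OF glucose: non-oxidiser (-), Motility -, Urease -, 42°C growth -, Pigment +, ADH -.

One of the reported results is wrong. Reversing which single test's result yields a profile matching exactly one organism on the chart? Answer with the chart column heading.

Pigment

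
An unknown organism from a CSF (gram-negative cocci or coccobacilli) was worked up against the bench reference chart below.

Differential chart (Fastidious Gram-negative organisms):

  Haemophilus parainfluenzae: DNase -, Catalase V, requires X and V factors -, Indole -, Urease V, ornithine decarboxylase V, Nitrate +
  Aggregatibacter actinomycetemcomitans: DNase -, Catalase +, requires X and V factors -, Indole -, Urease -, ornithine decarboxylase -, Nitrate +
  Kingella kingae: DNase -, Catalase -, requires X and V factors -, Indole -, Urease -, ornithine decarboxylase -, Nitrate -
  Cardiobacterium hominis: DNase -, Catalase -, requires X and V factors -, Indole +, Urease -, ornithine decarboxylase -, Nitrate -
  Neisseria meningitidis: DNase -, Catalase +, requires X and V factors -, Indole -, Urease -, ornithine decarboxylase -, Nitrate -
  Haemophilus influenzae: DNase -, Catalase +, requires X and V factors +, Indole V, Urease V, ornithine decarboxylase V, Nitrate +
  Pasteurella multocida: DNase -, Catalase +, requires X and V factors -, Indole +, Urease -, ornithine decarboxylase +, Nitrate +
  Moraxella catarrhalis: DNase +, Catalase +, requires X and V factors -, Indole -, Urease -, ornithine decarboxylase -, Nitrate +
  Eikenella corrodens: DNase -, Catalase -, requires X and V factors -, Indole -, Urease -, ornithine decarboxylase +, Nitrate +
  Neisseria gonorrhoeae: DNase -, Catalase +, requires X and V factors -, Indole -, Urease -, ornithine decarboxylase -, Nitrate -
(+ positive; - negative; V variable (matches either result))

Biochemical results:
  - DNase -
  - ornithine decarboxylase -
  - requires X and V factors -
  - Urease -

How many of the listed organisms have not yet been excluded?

Urease -: all 10 remaining candidates are consistent.
requires X and V factors -: excludes Haemophilus influenzae — 9 left.
ornithine decarboxylase -: excludes Pasteurella multocida, Eikenella corrodens — 7 left.
DNase -: excludes Moraxella catarrhalis — 6 left.
Still consistent: Aggregatibacter actinomycetemcomitans, Cardiobacterium hominis, Haemophilus parainfluenzae, Kingella kingae, Neisseria gonorrhoeae, Neisseria meningitidis.

6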